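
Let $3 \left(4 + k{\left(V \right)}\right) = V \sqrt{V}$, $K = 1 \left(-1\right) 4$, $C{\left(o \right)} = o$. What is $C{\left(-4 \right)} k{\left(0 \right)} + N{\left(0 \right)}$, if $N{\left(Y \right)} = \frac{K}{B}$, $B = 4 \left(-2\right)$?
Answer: $\frac{33}{2} \approx 16.5$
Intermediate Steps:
$K = -4$ ($K = \left(-1\right) 4 = -4$)
$B = -8$
$N{\left(Y \right)} = \frac{1}{2}$ ($N{\left(Y \right)} = - \frac{4}{-8} = \left(-4\right) \left(- \frac{1}{8}\right) = \frac{1}{2}$)
$k{\left(V \right)} = -4 + \frac{V^{\frac{3}{2}}}{3}$ ($k{\left(V \right)} = -4 + \frac{V \sqrt{V}}{3} = -4 + \frac{V^{\frac{3}{2}}}{3}$)
$C{\left(-4 \right)} k{\left(0 \right)} + N{\left(0 \right)} = - 4 \left(-4 + \frac{0^{\frac{3}{2}}}{3}\right) + \frac{1}{2} = - 4 \left(-4 + \frac{1}{3} \cdot 0\right) + \frac{1}{2} = - 4 \left(-4 + 0\right) + \frac{1}{2} = \left(-4\right) \left(-4\right) + \frac{1}{2} = 16 + \frac{1}{2} = \frac{33}{2}$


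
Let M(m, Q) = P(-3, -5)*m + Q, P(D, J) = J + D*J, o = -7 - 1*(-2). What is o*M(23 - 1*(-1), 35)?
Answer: -1375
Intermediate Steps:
o = -5 (o = -7 + 2 = -5)
M(m, Q) = Q + 10*m (M(m, Q) = (-5*(1 - 3))*m + Q = (-5*(-2))*m + Q = 10*m + Q = Q + 10*m)
o*M(23 - 1*(-1), 35) = -5*(35 + 10*(23 - 1*(-1))) = -5*(35 + 10*(23 + 1)) = -5*(35 + 10*24) = -5*(35 + 240) = -5*275 = -1375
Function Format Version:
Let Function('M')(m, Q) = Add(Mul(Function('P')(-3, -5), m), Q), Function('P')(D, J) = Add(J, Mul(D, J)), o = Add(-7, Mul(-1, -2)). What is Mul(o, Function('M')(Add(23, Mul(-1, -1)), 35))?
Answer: -1375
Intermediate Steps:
o = -5 (o = Add(-7, 2) = -5)
Function('M')(m, Q) = Add(Q, Mul(10, m)) (Function('M')(m, Q) = Add(Mul(Mul(-5, Add(1, -3)), m), Q) = Add(Mul(Mul(-5, -2), m), Q) = Add(Mul(10, m), Q) = Add(Q, Mul(10, m)))
Mul(o, Function('M')(Add(23, Mul(-1, -1)), 35)) = Mul(-5, Add(35, Mul(10, Add(23, Mul(-1, -1))))) = Mul(-5, Add(35, Mul(10, Add(23, 1)))) = Mul(-5, Add(35, Mul(10, 24))) = Mul(-5, Add(35, 240)) = Mul(-5, 275) = -1375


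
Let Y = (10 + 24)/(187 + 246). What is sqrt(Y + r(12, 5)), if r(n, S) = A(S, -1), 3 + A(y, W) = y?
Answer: 30*sqrt(433)/433 ≈ 1.4417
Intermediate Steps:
A(y, W) = -3 + y
r(n, S) = -3 + S
Y = 34/433 ≈ 0.078522
sqrt(Y + r(12, 5)) = sqrt(34/433 + (-3 + 5)) = sqrt(34/433 + 2) = sqrt(900/433) = 30*sqrt(433)/433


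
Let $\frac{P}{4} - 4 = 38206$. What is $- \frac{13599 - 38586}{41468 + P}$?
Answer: $\frac{24987}{194308} \approx 0.12859$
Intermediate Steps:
$P = 152840$ ($P = 16 + 4 \cdot 38206 = 16 + 152824 = 152840$)
$- \frac{13599 - 38586}{41468 + P} = - \frac{13599 - 38586}{41468 + 152840} = - \frac{-24987}{194308} = \left(-1\right) \left(- \frac{24987}{194308}\right) = \frac{24987}{194308}$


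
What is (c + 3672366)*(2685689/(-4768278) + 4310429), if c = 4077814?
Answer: 79645969005493076570/2384139 ≈ 3.3407e+13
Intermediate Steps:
(c + 3672366)*(2685689/(-4768278) + 4310429) = (4077814 + 3672366)*(2685689/(-4768278) + 4310429) = 7750180*(2685689*(-1/4768278) + 4310429) = 7750180*(-2685689/4768278 + 4310429) = 7750180*(20553321085573/4768278) = 79645969005493076570/2384139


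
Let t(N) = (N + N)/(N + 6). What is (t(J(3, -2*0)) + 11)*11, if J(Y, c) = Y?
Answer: 385/3 ≈ 128.33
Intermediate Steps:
t(N) = 2*N/(6 + N) (t(N) = (2*N)/(6 + N) = 2*N/(6 + N))
(t(J(3, -2*0)) + 11)*11 = (2*3/(6 + 3) + 11)*11 = (2*3/9 + 11)*11 = (2*3*(1/9) + 11)*11 = (2/3 + 11)*11 = (35/3)*11 = 385/3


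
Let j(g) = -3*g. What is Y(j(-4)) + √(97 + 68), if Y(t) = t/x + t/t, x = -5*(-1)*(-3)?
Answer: ⅕ + √165 ≈ 13.045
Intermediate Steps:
x = -15 (x = 5*(-3) = -15)
Y(t) = 1 - t/15 (Y(t) = t/(-15) + t/t = t*(-1/15) + 1 = -t/15 + 1 = 1 - t/15)
Y(j(-4)) + √(97 + 68) = (1 - (-1)*(-4)/5) + √(97 + 68) = (1 - 1/15*12) + √165 = (1 - ⅘) + √165 = ⅕ + √165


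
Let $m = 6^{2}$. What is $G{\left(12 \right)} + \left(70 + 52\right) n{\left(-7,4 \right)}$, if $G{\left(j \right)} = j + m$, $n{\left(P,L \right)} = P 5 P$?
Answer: $29938$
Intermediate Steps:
$m = 36$
$n{\left(P,L \right)} = 5 P^{2}$ ($n{\left(P,L \right)} = 5 P P = 5 P^{2}$)
$G{\left(j \right)} = 36 + j$ ($G{\left(j \right)} = j + 36 = 36 + j$)
$G{\left(12 \right)} + \left(70 + 52\right) n{\left(-7,4 \right)} = \left(36 + 12\right) + \left(70 + 52\right) 5 \left(-7\right)^{2} = 48 + 122 \cdot 5 \cdot 49 = 48 + 122 \cdot 245 = 48 + 29890 = 29938$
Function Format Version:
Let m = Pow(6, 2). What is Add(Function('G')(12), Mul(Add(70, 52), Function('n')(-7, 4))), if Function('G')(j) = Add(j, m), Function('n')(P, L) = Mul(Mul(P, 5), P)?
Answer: 29938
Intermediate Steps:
m = 36
Function('n')(P, L) = Mul(5, Pow(P, 2)) (Function('n')(P, L) = Mul(Mul(5, P), P) = Mul(5, Pow(P, 2)))
Function('G')(j) = Add(36, j) (Function('G')(j) = Add(j, 36) = Add(36, j))
Add(Function('G')(12), Mul(Add(70, 52), Function('n')(-7, 4))) = Add(Add(36, 12), Mul(Add(70, 52), Mul(5, Pow(-7, 2)))) = Add(48, Mul(122, Mul(5, 49))) = Add(48, Mul(122, 245)) = Add(48, 29890) = 29938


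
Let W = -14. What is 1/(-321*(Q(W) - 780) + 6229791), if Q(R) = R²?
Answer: 1/6417255 ≈ 1.5583e-7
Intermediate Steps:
1/(-321*(Q(W) - 780) + 6229791) = 1/(-321*((-14)² - 780) + 6229791) = 1/(-321*(196 - 780) + 6229791) = 1/(-321*(-584) + 6229791) = 1/(187464 + 6229791) = 1/6417255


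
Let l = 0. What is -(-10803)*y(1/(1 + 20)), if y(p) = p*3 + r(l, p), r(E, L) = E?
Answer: 10803/7 ≈ 1543.3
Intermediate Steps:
y(p) = 3*p (y(p) = p*3 + 0 = 3*p + 0 = 3*p)
-(-10803)*y(1/(1 + 20)) = -(-10803)*3/(1 + 20) = -(-10803)*3/21 = -(-10803)*3*(1/21) = -(-10803)/7 = -1*(-10803/7) = 10803/7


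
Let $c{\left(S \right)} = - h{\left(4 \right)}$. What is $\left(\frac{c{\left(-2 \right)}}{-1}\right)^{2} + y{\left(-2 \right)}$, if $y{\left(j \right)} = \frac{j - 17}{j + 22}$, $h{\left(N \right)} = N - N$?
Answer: $- \frac{19}{20} \approx -0.95$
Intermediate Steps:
$h{\left(N \right)} = 0$
$c{\left(S \right)} = 0$ ($c{\left(S \right)} = \left(-1\right) 0 = 0$)
$y{\left(j \right)} = \frac{-17 + j}{22 + j}$
$\left(\frac{c{\left(-2 \right)}}{-1}\right)^{2} + y{\left(-2 \right)} = \left(\frac{0}{-1}\right)^{2} + \frac{-17 - 2}{22 - 2} = \left(0 \left(-1\right)\right)^{2} + \frac{1}{20} \left(-19\right) = 0^{2} + \frac{1}{20} \left(-19\right) = 0 - \frac{19}{20} = - \frac{19}{20}$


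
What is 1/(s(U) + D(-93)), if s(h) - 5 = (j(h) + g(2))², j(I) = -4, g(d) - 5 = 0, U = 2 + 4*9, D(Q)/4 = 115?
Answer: 1/466 ≈ 0.0021459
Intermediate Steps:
D(Q) = 460 (D(Q) = 4*115 = 460)
U = 38 (U = 2 + 36 = 38)
g(d) = 5 (g(d) = 5 + 0 = 5)
s(h) = 6 (s(h) = 5 + (-4 + 5)² = 5 + 1² = 5 + 1 = 6)
1/(s(U) + D(-93)) = 1/(6 + 460) = 1/466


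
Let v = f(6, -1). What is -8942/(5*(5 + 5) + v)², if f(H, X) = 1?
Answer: -526/153 ≈ -3.4379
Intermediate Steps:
v = 1
-8942/(5*(5 + 5) + v)² = -8942/(5*(5 + 5) + 1)² = -8942/(5*10 + 1)² = -8942/(50 + 1)² = -8942/(51²) = -8942/2601 = -8942*1/2601 = -526/153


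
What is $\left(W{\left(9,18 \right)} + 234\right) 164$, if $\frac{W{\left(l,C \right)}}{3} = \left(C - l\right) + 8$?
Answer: $46740$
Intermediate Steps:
$W{\left(l,C \right)} = 24 - 3 l + 3 C$ ($W{\left(l,C \right)} = 3 \left(\left(C - l\right) + 8\right) = 3 \left(8 + C - l\right) = 24 - 3 l + 3 C$)
$\left(W{\left(9,18 \right)} + 234\right) 164 = \left(\left(24 - 27 + 3 \cdot 18\right) + 234\right) 164 = \left(\left(24 - 27 + 54\right) + 234\right) 164 = \left(51 + 234\right) 164 = 285 \cdot 164 = 46740$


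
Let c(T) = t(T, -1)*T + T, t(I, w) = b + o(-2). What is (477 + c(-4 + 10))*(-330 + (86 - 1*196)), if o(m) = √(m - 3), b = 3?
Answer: -220440 - 2640*I*√5 ≈ -2.2044e+5 - 5903.2*I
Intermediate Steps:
o(m) = √(-3 + m)
t(I, w) = 3 + I*√5 (t(I, w) = 3 + √(-3 - 2) = 3 + √(-5) = 3 + I*√5)
c(T) = T + T*(3 + I*√5) (c(T) = (3 + I*√5)*T + T = T*(3 + I*√5) + T = T + T*(3 + I*√5))
(477 + c(-4 + 10))*(-330 + (86 - 1*196)) = (477 + (-4 + 10)*(4 + I*√5))*(-330 + (86 - 1*196)) = (477 + 6*(4 + I*√5))*(-330 + (86 - 196)) = (477 + (24 + 6*I*√5))*(-330 - 110) = (501 + 6*I*√5)*(-440) = -220440 - 2640*I*√5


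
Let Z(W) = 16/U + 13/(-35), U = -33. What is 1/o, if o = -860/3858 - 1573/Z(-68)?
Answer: 1907781/3504210865 ≈ 0.00054443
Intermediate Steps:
Z(W) = -989/1155 (Z(W) = 16/(-33) + 13/(-35) = 16*(-1/33) + 13*(-1/35) = -16/33 - 13/35 = -989/1155)
o = 3504210865/1907781 (o = -860/3858 - 1573/(-989/1155) = -860*1/3858 - 1573*(-1155/989) = -430/1929 + 1816815/989 = 3504210865/1907781 ≈ 1836.8)
1/o = 1/(3504210865/1907781) = 1907781/3504210865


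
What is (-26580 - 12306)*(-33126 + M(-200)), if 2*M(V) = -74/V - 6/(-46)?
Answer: 2962694183907/2300 ≈ 1.2881e+9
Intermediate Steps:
M(V) = 3/46 - 37/V (M(V) = (-74/V - 6/(-46))/2 = (-74/V - 6*(-1/46))/2 = (-74/V + 3/23)/2 = (3/23 - 74/V)/2 = 3/46 - 37/V)
(-26580 - 12306)*(-33126 + M(-200)) = (-26580 - 12306)*(-33126 + (3/46 - 37/(-200))) = -38886*(-33126 + (3/46 - 37*(-1/200))) = -38886*(-33126 + (3/46 + 37/200)) = -38886*(-33126 + 1151/4600) = -38886*(-152378449/4600) = 2962694183907/2300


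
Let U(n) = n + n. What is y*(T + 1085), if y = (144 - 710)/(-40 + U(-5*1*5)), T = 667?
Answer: 165272/15 ≈ 11018.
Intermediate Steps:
U(n) = 2*n
y = 283/45 (y = (144 - 710)/(-40 + 2*(-5*1*5)) = -566/(-40 + 2*(-5*5)) = -566/(-40 + 2*(-25)) = -566/(-40 - 50) = -566/(-90) = -566*(-1/90) = 283/45 ≈ 6.2889)
y*(T + 1085) = 283*(667 + 1085)/45 = (283/45)*1752 = 165272/15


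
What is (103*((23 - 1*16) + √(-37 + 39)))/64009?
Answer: 721/64009 + 103*√2/64009 ≈ 0.013540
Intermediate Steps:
(103*((23 - 1*16) + √(-37 + 39)))/64009 = (103*((23 - 16) + √2))*(1/64009) = (103*(7 + √2))*(1/64009) = (721 + 103*√2)*(1/64009) = 721/64009 + 103*√2/64009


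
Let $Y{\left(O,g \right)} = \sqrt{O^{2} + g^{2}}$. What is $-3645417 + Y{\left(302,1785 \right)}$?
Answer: $-3645417 + \sqrt{3277429} \approx -3.6436 \cdot 10^{6}$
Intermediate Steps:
$-3645417 + Y{\left(302,1785 \right)} = -3645417 + \sqrt{302^{2} + 1785^{2}} = -3645417 + \sqrt{91204 + 3186225} = -3645417 + \sqrt{3277429}$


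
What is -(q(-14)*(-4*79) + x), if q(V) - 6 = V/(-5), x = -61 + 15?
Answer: 14134/5 ≈ 2826.8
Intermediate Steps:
x = -46
q(V) = 6 - V/5 (q(V) = 6 + V/(-5) = 6 + V*(-⅕) = 6 - V/5)
-(q(-14)*(-4*79) + x) = -((6 - ⅕*(-14))*(-4*79) - 46) = -((6 + 14/5)*(-316) - 46) = -((44/5)*(-316) - 46) = -(-13904/5 - 46) = -1*(-14134/5) = 14134/5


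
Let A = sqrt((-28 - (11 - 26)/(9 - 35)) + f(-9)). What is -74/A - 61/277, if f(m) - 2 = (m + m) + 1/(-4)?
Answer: -61/277 + 4*I*sqrt(3367)/21 ≈ -0.22022 + 11.053*I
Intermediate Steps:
f(m) = 7/4 + 2*m (f(m) = 2 + ((m + m) + 1/(-4)) = 2 + (2*m - 1/4) = 2 + (-1/4 + 2*m) = 7/4 + 2*m)
A = 3*I*sqrt(3367)/26 (A = sqrt((-28 - (11 - 26)/(9 - 35)) + (7/4 + 2*(-9))) = sqrt((-28 - (-15)/(-26)) + (7/4 - 18)) = sqrt((-28 - (-15)*(-1)/26) - 65/4) = sqrt((-28 - 1*15/26) - 65/4) = sqrt((-28 - 15/26) - 65/4) = sqrt(-743/26 - 65/4) = sqrt(-2331/52) = 3*I*sqrt(3367)/26 ≈ 6.6953*I)
-74/A - 61/277 = -74*(-2*I*sqrt(3367)/777) - 61/277 = -(-4)*I*sqrt(3367)/21 - 61*1/277 = 4*I*sqrt(3367)/21 - 61/277 = -61/277 + 4*I*sqrt(3367)/21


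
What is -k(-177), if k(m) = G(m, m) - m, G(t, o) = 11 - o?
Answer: -365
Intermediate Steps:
k(m) = 11 - 2*m (k(m) = (11 - m) - m = 11 - 2*m)
-k(-177) = -(11 - 2*(-177)) = -(11 + 354) = -1*365 = -365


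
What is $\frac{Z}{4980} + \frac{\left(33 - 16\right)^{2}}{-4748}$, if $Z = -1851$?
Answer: $- \frac{426157}{985210} \approx -0.43255$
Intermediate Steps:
$\frac{Z}{4980} + \frac{\left(33 - 16\right)^{2}}{-4748} = - \frac{1851}{4980} + \frac{\left(33 - 16\right)^{2}}{-4748} = \left(-1851\right) \frac{1}{4980} + 17^{2} \left(- \frac{1}{4748}\right) = - \frac{617}{1660} + 289 \left(- \frac{1}{4748}\right) = - \frac{617}{1660} - \frac{289}{4748} = - \frac{426157}{985210}$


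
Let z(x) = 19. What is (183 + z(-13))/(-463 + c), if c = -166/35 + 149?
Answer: -3535/5578 ≈ -0.63374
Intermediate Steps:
c = 5049/35 (c = -166*1/35 + 149 = -166/35 + 149 = 5049/35 ≈ 144.26)
(183 + z(-13))/(-463 + c) = (183 + 19)/(-463 + 5049/35) = 202/(-11156/35) = 202*(-35/11156) = -3535/5578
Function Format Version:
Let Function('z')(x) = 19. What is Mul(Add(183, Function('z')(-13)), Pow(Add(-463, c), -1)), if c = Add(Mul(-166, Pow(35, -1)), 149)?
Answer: Rational(-3535, 5578) ≈ -0.63374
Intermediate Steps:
c = Rational(5049, 35) (c = Add(Mul(-166, Rational(1, 35)), 149) = Add(Rational(-166, 35), 149) = Rational(5049, 35) ≈ 144.26)
Mul(Add(183, Function('z')(-13)), Pow(Add(-463, c), -1)) = Mul(Add(183, 19), Pow(Add(-463, Rational(5049, 35)), -1)) = Mul(202, Pow(Rational(-11156, 35), -1)) = Mul(202, Rational(-35, 11156)) = Rational(-3535, 5578)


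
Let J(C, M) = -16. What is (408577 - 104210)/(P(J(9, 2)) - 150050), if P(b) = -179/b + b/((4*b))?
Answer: -4869872/2400617 ≈ -2.0286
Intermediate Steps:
P(b) = 1/4 - 179/b (P(b) = -179/b + b*(1/(4*b)) = -179/b + 1/4 = 1/4 - 179/b)
(408577 - 104210)/(P(J(9, 2)) - 150050) = (408577 - 104210)/((1/4)*(-716 - 16)/(-16) - 150050) = 304367/((1/4)*(-1/16)*(-732) - 150050) = 304367/(183/16 - 150050) = 304367/(-2400617/16) = 304367*(-16/2400617) = -4869872/2400617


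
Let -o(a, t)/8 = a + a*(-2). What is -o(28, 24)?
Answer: -224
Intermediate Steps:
o(a, t) = 8*a (o(a, t) = -8*(a + a*(-2)) = -8*(a - 2*a) = -(-8)*a = 8*a)
-o(28, 24) = -8*28 = -1*224 = -224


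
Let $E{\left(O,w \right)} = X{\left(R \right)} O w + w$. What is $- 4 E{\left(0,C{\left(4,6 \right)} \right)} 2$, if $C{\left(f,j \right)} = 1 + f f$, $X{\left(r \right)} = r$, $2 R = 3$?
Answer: $-136$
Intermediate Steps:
$R = \frac{3}{2}$ ($R = \frac{1}{2} \cdot 3 = \frac{3}{2} \approx 1.5$)
$C{\left(f,j \right)} = 1 + f^{2}$
$E{\left(O,w \right)} = w + \frac{3 O w}{2}$ ($E{\left(O,w \right)} = \frac{3 O}{2} w + w = \frac{3 O w}{2} + w = w + \frac{3 O w}{2}$)
$- 4 E{\left(0,C{\left(4,6 \right)} \right)} 2 = - 4 \frac{\left(1 + 4^{2}\right) \left(2 + 3 \cdot 0\right)}{2} \cdot 2 = - 4 \frac{\left(1 + 16\right) \left(2 + 0\right)}{2} \cdot 2 = - 4 \cdot \frac{1}{2} \cdot 17 \cdot 2 \cdot 2 = \left(-4\right) 17 \cdot 2 = \left(-68\right) 2 = -136$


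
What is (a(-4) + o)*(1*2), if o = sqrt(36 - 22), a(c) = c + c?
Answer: -16 + 2*sqrt(14) ≈ -8.5167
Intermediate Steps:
a(c) = 2*c
o = sqrt(14) ≈ 3.7417
(a(-4) + o)*(1*2) = (2*(-4) + sqrt(14))*(1*2) = (-8 + sqrt(14))*2 = -16 + 2*sqrt(14)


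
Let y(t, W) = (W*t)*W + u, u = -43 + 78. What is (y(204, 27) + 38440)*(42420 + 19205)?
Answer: 11535645375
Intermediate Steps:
u = 35
y(t, W) = 35 + t*W² (y(t, W) = (W*t)*W + 35 = t*W² + 35 = 35 + t*W²)
(y(204, 27) + 38440)*(42420 + 19205) = ((35 + 204*27²) + 38440)*(42420 + 19205) = ((35 + 204*729) + 38440)*61625 = ((35 + 148716) + 38440)*61625 = (148751 + 38440)*61625 = 187191*61625 = 11535645375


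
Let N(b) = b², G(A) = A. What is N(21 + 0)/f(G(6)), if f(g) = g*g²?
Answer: 49/24 ≈ 2.0417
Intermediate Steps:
f(g) = g³
N(21 + 0)/f(G(6)) = (21 + 0)²/(6³) = 21²/216 = 441*(1/216) = 49/24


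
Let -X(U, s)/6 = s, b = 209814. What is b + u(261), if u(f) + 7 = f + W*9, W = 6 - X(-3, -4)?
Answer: 209906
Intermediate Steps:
X(U, s) = -6*s
W = -18 (W = 6 - (-6)*(-4) = 6 - 1*24 = 6 - 24 = -18)
u(f) = -169 + f (u(f) = -7 + (f - 18*9) = -7 + (f - 162) = -7 + (-162 + f) = -169 + f)
b + u(261) = 209814 + (-169 + 261) = 209814 + 92 = 209906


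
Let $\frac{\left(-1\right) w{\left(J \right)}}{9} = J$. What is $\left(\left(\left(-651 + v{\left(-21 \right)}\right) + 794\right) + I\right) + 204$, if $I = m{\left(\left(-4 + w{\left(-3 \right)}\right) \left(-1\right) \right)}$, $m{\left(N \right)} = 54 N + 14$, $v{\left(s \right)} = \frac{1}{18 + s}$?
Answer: $- \frac{2644}{3} \approx -881.33$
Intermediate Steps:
$w{\left(J \right)} = - 9 J$
$m{\left(N \right)} = 14 + 54 N$
$I = -1228$ ($I = 14 + 54 \left(-4 - -27\right) \left(-1\right) = 14 + 54 \left(-4 + 27\right) \left(-1\right) = 14 + 54 \cdot 23 \left(-1\right) = 14 + 54 \left(-23\right) = 14 - 1242 = -1228$)
$\left(\left(\left(-651 + v{\left(-21 \right)}\right) + 794\right) + I\right) + 204 = \left(\left(\left(-651 + \frac{1}{18 - 21}\right) + 794\right) - 1228\right) + 204 = \left(\left(\left(-651 + \frac{1}{-3}\right) + 794\right) - 1228\right) + 204 = \left(\left(\left(-651 - \frac{1}{3}\right) + 794\right) - 1228\right) + 204 = \left(\left(- \frac{1954}{3} + 794\right) - 1228\right) + 204 = \left(\frac{428}{3} - 1228\right) + 204 = - \frac{3256}{3} + 204 = - \frac{2644}{3}$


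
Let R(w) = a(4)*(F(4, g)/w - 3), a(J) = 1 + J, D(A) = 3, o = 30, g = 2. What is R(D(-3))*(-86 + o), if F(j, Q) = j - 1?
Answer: 560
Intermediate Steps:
F(j, Q) = -1 + j
R(w) = -15 + 15/w (R(w) = (1 + 4)*((-1 + 4)/w - 3) = 5*(3/w - 3) = 5*(-3 + 3/w) = -15 + 15/w)
R(D(-3))*(-86 + o) = (-15 + 15/3)*(-86 + 30) = (-15 + 15*(⅓))*(-56) = (-15 + 5)*(-56) = -10*(-56) = 560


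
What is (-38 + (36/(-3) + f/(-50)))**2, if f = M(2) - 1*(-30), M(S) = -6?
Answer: 1592644/625 ≈ 2548.2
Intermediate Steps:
f = 24 (f = -6 - 1*(-30) = -6 + 30 = 24)
(-38 + (36/(-3) + f/(-50)))**2 = (-38 + (36/(-3) + 24/(-50)))**2 = (-38 + (36*(-1/3) + 24*(-1/50)))**2 = (-38 + (-12 - 12/25))**2 = (-38 - 312/25)**2 = (-1262/25)**2 = 1592644/625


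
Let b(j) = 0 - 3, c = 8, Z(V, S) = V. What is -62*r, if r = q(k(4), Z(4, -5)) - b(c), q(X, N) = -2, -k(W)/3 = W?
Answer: -62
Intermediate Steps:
k(W) = -3*W
b(j) = -3
r = 1 (r = -2 - 1*(-3) = -2 + 3 = 1)
-62*r = -62*1 = -62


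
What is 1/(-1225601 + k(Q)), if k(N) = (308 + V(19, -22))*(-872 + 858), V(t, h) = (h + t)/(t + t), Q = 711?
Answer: -19/23368326 ≈ -8.1307e-7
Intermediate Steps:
V(t, h) = (h + t)/(2*t) (V(t, h) = (h + t)/((2*t)) = (h + t)*(1/(2*t)) = (h + t)/(2*t))
k(N) = -81907/19 (k(N) = (308 + (1/2)*(-22 + 19)/19)*(-872 + 858) = (308 + (1/2)*(1/19)*(-3))*(-14) = (308 - 3/38)*(-14) = (11701/38)*(-14) = -81907/19)
1/(-1225601 + k(Q)) = 1/(-1225601 - 81907/19) = 1/(-23368326/19) = -19/23368326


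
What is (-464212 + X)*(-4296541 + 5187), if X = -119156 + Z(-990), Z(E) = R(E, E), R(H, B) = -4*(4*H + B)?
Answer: 2418469791072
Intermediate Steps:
R(H, B) = -16*H - 4*B (R(H, B) = -4*(B + 4*H) = -16*H - 4*B)
Z(E) = -20*E (Z(E) = -16*E - 4*E = -20*E)
X = -99356 (X = -119156 - 20*(-990) = -119156 + 19800 = -99356)
(-464212 + X)*(-4296541 + 5187) = (-464212 - 99356)*(-4296541 + 5187) = -563568*(-4291354) = 2418469791072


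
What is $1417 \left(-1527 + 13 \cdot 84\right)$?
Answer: $-616395$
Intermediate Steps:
$1417 \left(-1527 + 13 \cdot 84\right) = 1417 \left(-1527 + 1092\right) = 1417 \left(-435\right) = -616395$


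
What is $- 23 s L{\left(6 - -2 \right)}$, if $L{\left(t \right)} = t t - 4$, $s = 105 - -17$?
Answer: $-168360$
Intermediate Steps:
$s = 122$ ($s = 105 + 17 = 122$)
$L{\left(t \right)} = -4 + t^{2}$ ($L{\left(t \right)} = t^{2} - 4 = -4 + t^{2}$)
$- 23 s L{\left(6 - -2 \right)} = \left(-23\right) 122 \left(-4 + \left(6 - -2\right)^{2}\right) = - 2806 \left(-4 + \left(6 + 2\right)^{2}\right) = - 2806 \left(-4 + 8^{2}\right) = - 2806 \left(-4 + 64\right) = \left(-2806\right) 60 = -168360$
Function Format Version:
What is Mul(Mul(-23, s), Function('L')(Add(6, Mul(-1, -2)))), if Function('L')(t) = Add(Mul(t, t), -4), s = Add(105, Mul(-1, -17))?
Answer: -168360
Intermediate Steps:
s = 122 (s = Add(105, 17) = 122)
Function('L')(t) = Add(-4, Pow(t, 2)) (Function('L')(t) = Add(Pow(t, 2), -4) = Add(-4, Pow(t, 2)))
Mul(Mul(-23, s), Function('L')(Add(6, Mul(-1, -2)))) = Mul(Mul(-23, 122), Add(-4, Pow(Add(6, Mul(-1, -2)), 2))) = Mul(-2806, Add(-4, Pow(Add(6, 2), 2))) = Mul(-2806, Add(-4, Pow(8, 2))) = Mul(-2806, Add(-4, 64)) = Mul(-2806, 60) = -168360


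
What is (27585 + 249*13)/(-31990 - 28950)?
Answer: -1401/2770 ≈ -0.50578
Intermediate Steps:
(27585 + 249*13)/(-31990 - 28950) = (27585 + 3237)/(-60940) = 30822*(-1/60940) = -1401/2770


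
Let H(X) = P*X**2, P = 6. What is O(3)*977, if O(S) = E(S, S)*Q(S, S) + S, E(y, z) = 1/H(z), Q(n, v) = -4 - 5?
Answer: 16609/6 ≈ 2768.2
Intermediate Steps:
Q(n, v) = -9
H(X) = 6*X**2
E(y, z) = 1/(6*z**2)
O(S) = S - 3/(2*S**2) (O(S) = (1/(6*S**2))*(-9) + S = -3/(2*S**2) + S = S - 3/(2*S**2))
O(3)*977 = (3 - 3/2/3**2)*977 = (3 - 3/2*1/9)*977 = (3 - 1/6)*977 = (17/6)*977 = 16609/6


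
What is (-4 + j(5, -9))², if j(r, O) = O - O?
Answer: 16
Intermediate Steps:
j(r, O) = 0
(-4 + j(5, -9))² = (-4 + 0)² = (-4)² = 16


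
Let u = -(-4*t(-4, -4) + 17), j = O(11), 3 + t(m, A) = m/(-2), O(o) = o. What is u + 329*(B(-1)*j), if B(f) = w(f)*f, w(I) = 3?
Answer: -10878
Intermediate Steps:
t(m, A) = -3 - m/2 (t(m, A) = -3 + m/(-2) = -3 + m*(-1/2) = -3 - m/2)
j = 11
B(f) = 3*f
u = -21 (u = -(-4*(-3 - 1/2*(-4)) + 17) = -(-4*(-3 + 2) + 17) = -(-4*(-1) + 17) = -(4 + 17) = -1*21 = -21)
u + 329*(B(-1)*j) = -21 + 329*((3*(-1))*11) = -21 + 329*(-3*11) = -21 + 329*(-33) = -21 - 10857 = -10878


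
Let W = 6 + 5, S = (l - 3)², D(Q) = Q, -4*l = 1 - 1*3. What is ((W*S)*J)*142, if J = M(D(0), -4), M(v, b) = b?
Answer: -39050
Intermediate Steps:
l = ½ (l = -(1 - 1*3)/4 = -(1 - 3)/4 = -¼*(-2) = ½ ≈ 0.50000)
S = 25/4 (S = (½ - 3)² = (-5/2)² = 25/4 ≈ 6.2500)
J = -4
W = 11
((W*S)*J)*142 = ((11*(25/4))*(-4))*142 = ((275/4)*(-4))*142 = -275*142 = -39050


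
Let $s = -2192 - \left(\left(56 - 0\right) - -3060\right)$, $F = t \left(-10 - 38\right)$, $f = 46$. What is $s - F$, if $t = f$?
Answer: $-3100$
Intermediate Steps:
$t = 46$
$F = -2208$ ($F = 46 \left(-10 - 38\right) = 46 \left(-48\right) = -2208$)
$s = -5308$ ($s = -2192 - \left(\left(56 + 0\right) + 3060\right) = -2192 - \left(56 + 3060\right) = -2192 - 3116 = -5308$)
$s - F = -5308 - -2208 = -5308 + 2208 = -3100$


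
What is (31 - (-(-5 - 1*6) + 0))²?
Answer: 400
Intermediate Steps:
(31 - (-(-5 - 1*6) + 0))² = (31 - (-(-5 - 6) + 0))² = (31 - (-1*(-11) + 0))² = (31 - (11 + 0))² = (31 - 1*11)² = (31 - 11)² = 20² = 400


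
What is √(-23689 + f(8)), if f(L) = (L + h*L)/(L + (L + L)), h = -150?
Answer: 4*I*√13353/3 ≈ 154.07*I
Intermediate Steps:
f(L) = -149/3 (f(L) = (L - 150*L)/(L + (L + L)) = (-149*L)/(L + 2*L) = (-149*L)/((3*L)) = (-149*L)*(1/(3*L)) = -149/3)
√(-23689 + f(8)) = √(-23689 - 149/3) = √(-71216/3) = 4*I*√13353/3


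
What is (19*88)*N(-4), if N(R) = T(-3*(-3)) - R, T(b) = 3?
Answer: 11704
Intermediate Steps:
N(R) = 3 - R
(19*88)*N(-4) = (19*88)*(3 - 1*(-4)) = 1672*(3 + 4) = 1672*7 = 11704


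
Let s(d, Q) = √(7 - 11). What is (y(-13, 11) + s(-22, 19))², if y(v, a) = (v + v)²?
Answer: 456972 + 2704*I ≈ 4.5697e+5 + 2704.0*I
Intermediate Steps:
s(d, Q) = 2*I (s(d, Q) = √(-4) = 2*I)
y(v, a) = 4*v² (y(v, a) = (2*v)² = 4*v²)
(y(-13, 11) + s(-22, 19))² = (4*(-13)² + 2*I)² = (4*169 + 2*I)² = (676 + 2*I)²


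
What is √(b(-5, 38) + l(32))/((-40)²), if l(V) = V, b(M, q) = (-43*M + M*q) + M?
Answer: √13/800 ≈ 0.0045069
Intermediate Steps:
b(M, q) = -42*M + M*q
√(b(-5, 38) + l(32))/((-40)²) = √(-5*(-42 + 38) + 32)/((-40)²) = √(-5*(-4) + 32)/1600 = √(20 + 32)*(1/1600) = √52*(1/1600) = (2*√13)*(1/1600) = √13/800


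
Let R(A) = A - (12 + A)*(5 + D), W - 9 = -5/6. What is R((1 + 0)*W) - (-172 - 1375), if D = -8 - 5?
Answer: 3433/2 ≈ 1716.5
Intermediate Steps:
D = -13
W = 49/6 (W = 9 - 5/6 = 49/6 ≈ 8.1667)
R(A) = 96 + 9*A (R(A) = A - (12 + A)*(5 - 13) = A - (12 + A)*(-8) = A - (-96 - 8*A) = A + (96 + 8*A) = 96 + 9*A)
R((1 + 0)*W) - (-172 - 1375) = (96 + 9*((1 + 0)*(49/6))) - (-172 - 1375) = (96 + 9*(1*(49/6))) - 1*(-1547) = (96 + 9*(49/6)) + 1547 = (96 + 147/2) + 1547 = 339/2 + 1547 = 3433/2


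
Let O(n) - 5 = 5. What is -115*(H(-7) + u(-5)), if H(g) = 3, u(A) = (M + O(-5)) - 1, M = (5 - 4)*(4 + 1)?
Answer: -1955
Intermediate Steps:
O(n) = 10 (O(n) = 5 + 5 = 10)
M = 5 (M = 1*5 = 5)
u(A) = 14 (u(A) = (5 + 10) - 1 = 15 - 1 = 14)
-115*(H(-7) + u(-5)) = -115*(3 + 14) = -115*17 = -1955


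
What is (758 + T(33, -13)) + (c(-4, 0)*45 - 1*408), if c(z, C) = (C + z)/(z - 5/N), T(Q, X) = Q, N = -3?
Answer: 3221/7 ≈ 460.14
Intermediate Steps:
c(z, C) = (C + z)/(5/3 + z) (c(z, C) = (C + z)/(z - 5/(-3)) = (C + z)/(z - 5*(-⅓)) = (C + z)/(z + 5/3) = (C + z)/(5/3 + z))
(758 + T(33, -13)) + (c(-4, 0)*45 - 1*408) = (758 + 33) + ((3*(0 - 4)/(5 + 3*(-4)))*45 - 1*408) = 791 + ((3*(-4)/(5 - 12))*45 - 408) = 791 + ((3*(-4)/(-7))*45 - 408) = 791 + ((3*(-⅐)*(-4))*45 - 408) = 791 + ((12/7)*45 - 408) = 791 + (540/7 - 408) = 791 - 2316/7 = 3221/7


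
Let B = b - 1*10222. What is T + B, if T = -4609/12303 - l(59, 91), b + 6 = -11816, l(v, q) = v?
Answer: -271937818/12303 ≈ -22103.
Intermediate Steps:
b = -11822 (b = -6 - 11816 = -11822)
B = -22044 (B = -11822 - 1*10222 = -11822 - 10222 = -22044)
T = -730486/12303 (T = -4609/12303 - 1*59 = -4609*1/12303 - 59 = -4609/12303 - 59 = -730486/12303 ≈ -59.375)
T + B = -730486/12303 - 22044 = -271937818/12303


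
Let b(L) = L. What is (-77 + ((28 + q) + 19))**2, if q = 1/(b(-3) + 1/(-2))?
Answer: 44944/49 ≈ 917.22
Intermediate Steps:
q = -2/7 (q = 1/(-3 + 1/(-2)) = 1/(-3 - 1/2) = 1/(-7/2) = -2/7 ≈ -0.28571)
(-77 + ((28 + q) + 19))**2 = (-77 + ((28 - 2/7) + 19))**2 = (-77 + (194/7 + 19))**2 = (-77 + 327/7)**2 = (-212/7)**2 = 44944/49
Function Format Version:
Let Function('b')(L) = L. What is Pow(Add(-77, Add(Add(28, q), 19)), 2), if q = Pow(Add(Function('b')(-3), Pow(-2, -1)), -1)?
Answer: Rational(44944, 49) ≈ 917.22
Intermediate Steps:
q = Rational(-2, 7) (q = Pow(Add(-3, Pow(-2, -1)), -1) = Pow(Add(-3, Rational(-1, 2)), -1) = Pow(Rational(-7, 2), -1) = Rational(-2, 7) ≈ -0.28571)
Pow(Add(-77, Add(Add(28, q), 19)), 2) = Pow(Add(-77, Add(Add(28, Rational(-2, 7)), 19)), 2) = Pow(Add(-77, Add(Rational(194, 7), 19)), 2) = Pow(Add(-77, Rational(327, 7)), 2) = Pow(Rational(-212, 7), 2) = Rational(44944, 49)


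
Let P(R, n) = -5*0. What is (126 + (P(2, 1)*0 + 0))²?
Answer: 15876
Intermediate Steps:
P(R, n) = 0
(126 + (P(2, 1)*0 + 0))² = (126 + (0*0 + 0))² = (126 + (0 + 0))² = (126 + 0)² = 126² = 15876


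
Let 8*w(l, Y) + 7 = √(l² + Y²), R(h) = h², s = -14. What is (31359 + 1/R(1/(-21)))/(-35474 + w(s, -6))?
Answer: -24066155200/26847290723 - 169600*√58/26847290723 ≈ -0.89646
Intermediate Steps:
w(l, Y) = -7/8 + √(Y² + l²)/8 (w(l, Y) = -7/8 + √(l² + Y²)/8 = -7/8 + √(Y² + l²)/8)
(31359 + 1/R(1/(-21)))/(-35474 + w(s, -6)) = (31359 + 1/((1/(-21))²))/(-35474 + (-7/8 + √((-6)² + (-14)²)/8)) = (31359 + 1/((-1/21)²))/(-35474 + (-7/8 + √(36 + 196)/8)) = (31359 + 1/(1/441))/(-35474 + (-7/8 + √232/8)) = (31359 + 441)/(-35474 + (-7/8 + (2*√58)/8)) = 31800/(-35474 + (-7/8 + √58/4)) = 31800/(-283799/8 + √58/4)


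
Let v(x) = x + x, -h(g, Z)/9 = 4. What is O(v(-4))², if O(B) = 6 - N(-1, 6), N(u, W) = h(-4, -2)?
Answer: 1764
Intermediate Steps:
h(g, Z) = -36 (h(g, Z) = -9*4 = -36)
N(u, W) = -36
v(x) = 2*x
O(B) = 42 (O(B) = 6 - 1*(-36) = 6 + 36 = 42)
O(v(-4))² = 42² = 1764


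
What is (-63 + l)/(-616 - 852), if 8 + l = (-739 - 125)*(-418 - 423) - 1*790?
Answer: -725763/1468 ≈ -494.39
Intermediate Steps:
l = 725826 (l = -8 + ((-739 - 125)*(-418 - 423) - 1*790) = -8 + (-864*(-841) - 790) = -8 + (726624 - 790) = -8 + 725834 = 725826)
(-63 + l)/(-616 - 852) = (-63 + 725826)/(-616 - 852) = 725763/(-1468) = 725763*(-1/1468) = -725763/1468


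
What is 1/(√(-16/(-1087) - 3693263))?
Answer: -I*√4363845052255/4014576865 ≈ -0.00052035*I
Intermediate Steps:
1/(√(-16/(-1087) - 3693263)) = 1/(√(-16*(-1/1087) - 3693263)) = 1/(√(16/1087 - 3693263)) = 1/(√(-4014576865/1087)) = 1/(I*√4363845052255/1087) = -I*√4363845052255/4014576865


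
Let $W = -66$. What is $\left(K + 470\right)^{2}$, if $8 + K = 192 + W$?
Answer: $345744$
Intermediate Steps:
$K = 118$ ($K = -8 + \left(192 - 66\right) = -8 + 126 = 118$)
$\left(K + 470\right)^{2} = \left(118 + 470\right)^{2} = 588^{2} = 345744$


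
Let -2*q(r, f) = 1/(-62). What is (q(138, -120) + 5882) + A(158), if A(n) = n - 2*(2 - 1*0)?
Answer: 748465/124 ≈ 6036.0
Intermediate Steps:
q(r, f) = 1/124 (q(r, f) = -½/(-62) = -½*(-1/62) = 1/124)
A(n) = -4 + n (A(n) = n - 2*(2 + 0) = n - 2*2 = n - 4 = -4 + n)
(q(138, -120) + 5882) + A(158) = (1/124 + 5882) + (-4 + 158) = 729369/124 + 154 = 748465/124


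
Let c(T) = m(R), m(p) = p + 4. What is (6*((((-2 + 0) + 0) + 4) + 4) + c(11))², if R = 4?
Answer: 1936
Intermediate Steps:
m(p) = 4 + p
c(T) = 8 (c(T) = 4 + 4 = 8)
(6*((((-2 + 0) + 0) + 4) + 4) + c(11))² = (6*((((-2 + 0) + 0) + 4) + 4) + 8)² = (6*(((-2 + 0) + 4) + 4) + 8)² = (6*((-2 + 4) + 4) + 8)² = (6*(2 + 4) + 8)² = (6*6 + 8)² = (36 + 8)² = 44² = 1936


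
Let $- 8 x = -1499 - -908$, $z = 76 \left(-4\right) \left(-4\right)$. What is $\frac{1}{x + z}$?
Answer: $\frac{8}{10319} \approx 0.00077527$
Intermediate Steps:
$z = 1216$ ($z = \left(-304\right) \left(-4\right) = 1216$)
$x = \frac{591}{8}$ ($x = - \frac{-1499 - -908}{8} = - \frac{-1499 + 908}{8} = \left(- \frac{1}{8}\right) \left(-591\right) = \frac{591}{8} \approx 73.875$)
$\frac{1}{x + z} = \frac{1}{\frac{591}{8} + 1216} = \frac{1}{\frac{10319}{8}} = \frac{8}{10319}$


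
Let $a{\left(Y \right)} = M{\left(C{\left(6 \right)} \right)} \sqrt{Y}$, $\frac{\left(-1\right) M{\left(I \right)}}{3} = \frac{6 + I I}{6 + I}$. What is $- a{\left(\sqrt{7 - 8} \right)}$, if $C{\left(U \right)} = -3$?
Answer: $15 \sqrt[4]{-1} \approx 10.607 + 10.607 i$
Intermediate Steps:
$M{\left(I \right)} = - \frac{3 \left(6 + I^{2}\right)}{6 + I}$ ($M{\left(I \right)} = - 3 \frac{6 + I I}{6 + I} = - 3 \frac{6 + I^{2}}{6 + I} = - \frac{3 \left(6 + I^{2}\right)}{6 + I}$)
$a{\left(Y \right)} = - 15 \sqrt{Y}$ ($a{\left(Y \right)} = \frac{3 \left(-6 - \left(-3\right)^{2}\right)}{6 - 3} \sqrt{Y} = \frac{3 \left(-6 - 9\right)}{3} \sqrt{Y} = 3 \cdot \frac{1}{3} \left(-6 - 9\right) \sqrt{Y} = 3 \cdot \frac{1}{3} \left(-15\right) \sqrt{Y} = - 15 \sqrt{Y}$)
$- a{\left(\sqrt{7 - 8} \right)} = - \left(-15\right) \sqrt{\sqrt{7 - 8}} = - \left(-15\right) \sqrt{\sqrt{-1}} = - \left(-15\right) \sqrt{i} = 15 \sqrt{i}$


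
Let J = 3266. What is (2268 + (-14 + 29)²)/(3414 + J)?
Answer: 2493/6680 ≈ 0.37320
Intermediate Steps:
(2268 + (-14 + 29)²)/(3414 + J) = (2268 + (-14 + 29)²)/(3414 + 3266) = (2268 + 15²)/6680 = (2268 + 225)*(1/6680) = 2493*(1/6680) = 2493/6680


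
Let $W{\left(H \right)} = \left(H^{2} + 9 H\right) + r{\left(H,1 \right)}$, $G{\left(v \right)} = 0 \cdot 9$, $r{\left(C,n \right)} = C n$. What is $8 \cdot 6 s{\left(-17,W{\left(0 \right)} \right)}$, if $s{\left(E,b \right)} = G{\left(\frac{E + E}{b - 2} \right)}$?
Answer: $0$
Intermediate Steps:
$G{\left(v \right)} = 0$
$W{\left(H \right)} = H^{2} + 10 H$ ($W{\left(H \right)} = \left(H^{2} + 9 H\right) + H 1 = \left(H^{2} + 9 H\right) + H = H^{2} + 10 H$)
$s{\left(E,b \right)} = 0$
$8 \cdot 6 s{\left(-17,W{\left(0 \right)} \right)} = 8 \cdot 6 \cdot 0 = 48 \cdot 0 = 0$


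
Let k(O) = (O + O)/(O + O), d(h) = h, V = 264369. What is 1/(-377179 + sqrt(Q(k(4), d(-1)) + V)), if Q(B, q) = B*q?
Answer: -377179/142263733673 - 4*sqrt(16523)/142263733673 ≈ -2.6549e-6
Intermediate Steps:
k(O) = 1 (k(O) = (2*O)/((2*O)) = (2*O)*(1/(2*O)) = 1)
1/(-377179 + sqrt(Q(k(4), d(-1)) + V)) = 1/(-377179 + sqrt(1*(-1) + 264369)) = 1/(-377179 + sqrt(-1 + 264369)) = 1/(-377179 + sqrt(264368)) = 1/(-377179 + 4*sqrt(16523))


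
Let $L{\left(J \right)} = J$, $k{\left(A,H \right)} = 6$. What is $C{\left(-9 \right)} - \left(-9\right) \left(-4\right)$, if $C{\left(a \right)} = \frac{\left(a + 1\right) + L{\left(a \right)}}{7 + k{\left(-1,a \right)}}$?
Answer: $- \frac{485}{13} \approx -37.308$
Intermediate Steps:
$C{\left(a \right)} = \frac{1}{13} + \frac{2 a}{13}$ ($C{\left(a \right)} = \frac{\left(a + 1\right) + a}{7 + 6} = \frac{\left(1 + a\right) + a}{13} = \left(1 + 2 a\right) \frac{1}{13} = \frac{1}{13} + \frac{2 a}{13}$)
$C{\left(-9 \right)} - \left(-9\right) \left(-4\right) = \left(\frac{1}{13} + \frac{2}{13} \left(-9\right)\right) - \left(-9\right) \left(-4\right) = \left(\frac{1}{13} - \frac{18}{13}\right) - 36 = - \frac{17}{13} - 36 = - \frac{485}{13}$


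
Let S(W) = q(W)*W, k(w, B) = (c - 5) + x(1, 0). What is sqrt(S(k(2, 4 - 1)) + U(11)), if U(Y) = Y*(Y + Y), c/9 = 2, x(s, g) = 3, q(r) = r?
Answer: sqrt(498) ≈ 22.316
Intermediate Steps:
c = 18 (c = 9*2 = 18)
k(w, B) = 16 (k(w, B) = (18 - 5) + 3 = 13 + 3 = 16)
U(Y) = 2*Y**2 (U(Y) = Y*(2*Y) = 2*Y**2)
S(W) = W**2 (S(W) = W*W = W**2)
sqrt(S(k(2, 4 - 1)) + U(11)) = sqrt(16**2 + 2*11**2) = sqrt(256 + 2*121) = sqrt(256 + 242) = sqrt(498)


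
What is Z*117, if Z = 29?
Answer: 3393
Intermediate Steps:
Z*117 = 29*117 = 3393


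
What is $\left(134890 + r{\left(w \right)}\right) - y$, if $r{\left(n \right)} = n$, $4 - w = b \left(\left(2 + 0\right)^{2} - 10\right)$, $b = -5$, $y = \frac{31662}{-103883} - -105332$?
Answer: $\frac{3067904418}{103883} \approx 29532.0$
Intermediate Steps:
$y = \frac{10942172494}{103883}$ ($y = 31662 \left(- \frac{1}{103883}\right) + 105332 = - \frac{31662}{103883} + 105332 = \frac{10942172494}{103883} \approx 1.0533 \cdot 10^{5}$)
$w = -26$ ($w = 4 - - 5 \left(\left(2 + 0\right)^{2} - 10\right) = 4 - - 5 \left(2^{2} - 10\right) = 4 - - 5 \left(4 - 10\right) = 4 - \left(-5\right) \left(-6\right) = 4 - 30 = -26$)
$\left(134890 + r{\left(w \right)}\right) - y = \left(134890 - 26\right) - \frac{10942172494}{103883} = 134864 - \frac{10942172494}{103883} = \frac{3067904418}{103883}$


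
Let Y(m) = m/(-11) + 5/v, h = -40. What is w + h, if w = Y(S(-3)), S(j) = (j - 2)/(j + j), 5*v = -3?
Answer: -1065/22 ≈ -48.409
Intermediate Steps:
v = -⅗ (v = (⅕)*(-3) = -⅗ ≈ -0.60000)
S(j) = (-2 + j)/(2*j) (S(j) = (-2 + j)/((2*j)) = (-2 + j)*(1/(2*j)) = (-2 + j)/(2*j))
Y(m) = -25/3 - m/11 (Y(m) = m/(-11) + 5/(-⅗) = m*(-1/11) + 5*(-5/3) = -m/11 - 25/3 = -25/3 - m/11)
w = -185/22 (w = -25/3 - (-2 - 3)/(22*(-3)) = -25/3 - (-1)*(-5)/(22*3) = -25/3 - 1/11*⅚ = -25/3 - 5/66 = -185/22 ≈ -8.4091)
w + h = -185/22 - 40 = -1065/22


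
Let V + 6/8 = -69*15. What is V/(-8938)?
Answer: 4143/35752 ≈ 0.11588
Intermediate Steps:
V = -4143/4 (V = -¾ - 69*15 = -¾ - 1035 = -4143/4 ≈ -1035.8)
V/(-8938) = -4143/4/(-8938) = -4143/4*(-1/8938) = 4143/35752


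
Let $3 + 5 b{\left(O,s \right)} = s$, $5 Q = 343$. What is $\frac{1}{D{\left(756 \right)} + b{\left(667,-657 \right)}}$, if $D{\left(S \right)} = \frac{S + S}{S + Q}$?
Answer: $- \frac{589}{76668} \approx -0.0076825$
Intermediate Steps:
$Q = \frac{343}{5}$ ($Q = \frac{1}{5} \cdot 343 = \frac{343}{5} \approx 68.6$)
$b{\left(O,s \right)} = - \frac{3}{5} + \frac{s}{5}$
$D{\left(S \right)} = \frac{2 S}{\frac{343}{5} + S}$ ($D{\left(S \right)} = \frac{S + S}{S + \frac{343}{5}} = \frac{2 S}{\frac{343}{5} + S}$)
$\frac{1}{D{\left(756 \right)} + b{\left(667,-657 \right)}} = \frac{1}{10 \cdot 756 \frac{1}{343 + 5 \cdot 756} + \left(- \frac{3}{5} + \frac{1}{5} \left(-657\right)\right)} = \frac{1}{10 \cdot 756 \frac{1}{343 + 3780} - 132} = \frac{1}{10 \cdot 756 \cdot \frac{1}{4123} - 132} = \frac{1}{\frac{1080}{589} - 132} = \frac{1}{- \frac{76668}{589}} = - \frac{589}{76668}$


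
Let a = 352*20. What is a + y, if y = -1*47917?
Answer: -40877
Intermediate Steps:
y = -47917
a = 7040
a + y = 7040 - 47917 = -40877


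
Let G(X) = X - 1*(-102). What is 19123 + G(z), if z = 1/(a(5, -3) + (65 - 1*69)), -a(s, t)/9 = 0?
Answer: 76899/4 ≈ 19225.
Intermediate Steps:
a(s, t) = 0 (a(s, t) = -9*0 = 0)
z = -¼ (z = 1/(0 + (65 - 1*69)) = 1/(0 + (65 - 69)) = 1/(0 - 4) = 1/(-4) = -¼ ≈ -0.25000)
G(X) = 102 + X (G(X) = X + 102 = 102 + X)
19123 + G(z) = 19123 + (102 - ¼) = 19123 + 407/4 = 76899/4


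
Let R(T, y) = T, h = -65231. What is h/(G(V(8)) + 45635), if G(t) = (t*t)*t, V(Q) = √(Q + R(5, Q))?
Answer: -2976816685/2082551028 + 848003*√13/2082551028 ≈ -1.4279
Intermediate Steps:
V(Q) = √(5 + Q) (V(Q) = √(Q + 5) = √(5 + Q))
G(t) = t³ (G(t) = t²*t = t³)
h/(G(V(8)) + 45635) = -65231/((√(5 + 8))³ + 45635) = -65231/((√13)³ + 45635) = -65231/(13*√13 + 45635) = -65231/(45635 + 13*√13)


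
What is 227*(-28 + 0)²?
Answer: 177968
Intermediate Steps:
227*(-28 + 0)² = 227*(-28)² = 227*784 = 177968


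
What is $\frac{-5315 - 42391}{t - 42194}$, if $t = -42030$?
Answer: $\frac{23853}{42112} \approx 0.56642$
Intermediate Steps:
$\frac{-5315 - 42391}{t - 42194} = \frac{-5315 - 42391}{-42030 - 42194} = - \frac{47706}{-84224} = \left(-47706\right) \left(- \frac{1}{84224}\right) = \frac{23853}{42112}$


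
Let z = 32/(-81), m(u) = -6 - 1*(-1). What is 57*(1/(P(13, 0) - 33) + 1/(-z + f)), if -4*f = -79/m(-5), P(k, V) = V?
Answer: -1125161/63349 ≈ -17.761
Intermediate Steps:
m(u) = -5 (m(u) = -6 + 1 = -5)
z = -32/81 (z = 32*(-1/81) = -32/81 ≈ -0.39506)
f = -79/20 (f = -(-79)/(4*(-5)) = -(-79)*(-1)/(4*5) = -¼*79/5 = -79/20 ≈ -3.9500)
57*(1/(P(13, 0) - 33) + 1/(-z + f)) = 57*(1/(0 - 33) + 1/(-1*(-32/81) - 79/20)) = 57*(1/(-33) + 1/(32/81 - 79/20)) = 57*(-1/33 + 1/(-5759/1620)) = 57*(-1/33 - 1620/5759) = 57*(-59219/190047) = -1125161/63349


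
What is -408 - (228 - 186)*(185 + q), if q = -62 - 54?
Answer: -3306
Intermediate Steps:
q = -116
-408 - (228 - 186)*(185 + q) = -408 - (228 - 186)*(185 - 116) = -408 - 42*69 = -408 - 1*2898 = -408 - 2898 = -3306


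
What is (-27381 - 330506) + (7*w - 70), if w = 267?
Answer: -356088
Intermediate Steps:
(-27381 - 330506) + (7*w - 70) = (-27381 - 330506) + (7*267 - 70) = -357887 + (1869 - 70) = -357887 + 1799 = -356088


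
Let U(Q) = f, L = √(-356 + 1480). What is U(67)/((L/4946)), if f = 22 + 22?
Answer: 108812*√281/281 ≈ 6491.2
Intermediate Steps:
f = 44
L = 2*√281 (L = √1124 = 2*√281 ≈ 33.526)
U(Q) = 44
U(67)/((L/4946)) = 44/(((2*√281)/4946)) = 44/(((2*√281)*(1/4946))) = 44/((√281/2473)) = 44*(2473*√281/281) = 108812*√281/281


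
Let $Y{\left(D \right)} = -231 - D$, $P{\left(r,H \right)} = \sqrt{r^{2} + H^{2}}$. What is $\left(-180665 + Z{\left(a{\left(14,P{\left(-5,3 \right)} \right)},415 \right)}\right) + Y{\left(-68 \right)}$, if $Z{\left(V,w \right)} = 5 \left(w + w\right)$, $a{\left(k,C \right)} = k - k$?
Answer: $-176678$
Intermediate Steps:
$P{\left(r,H \right)} = \sqrt{H^{2} + r^{2}}$
$a{\left(k,C \right)} = 0$
$Z{\left(V,w \right)} = 10 w$ ($Z{\left(V,w \right)} = 5 \cdot 2 w = 10 w$)
$\left(-180665 + Z{\left(a{\left(14,P{\left(-5,3 \right)} \right)},415 \right)}\right) + Y{\left(-68 \right)} = \left(-180665 + 10 \cdot 415\right) - 163 = \left(-180665 + 4150\right) + \left(-231 + 68\right) = -176515 - 163 = -176678$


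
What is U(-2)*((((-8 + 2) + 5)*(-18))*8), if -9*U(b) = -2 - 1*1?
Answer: 48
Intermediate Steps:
U(b) = ⅓ (U(b) = -(-2 - 1*1)/9 = -(-2 - 1)/9 = -⅑*(-3) = ⅓)
U(-2)*((((-8 + 2) + 5)*(-18))*8) = ((((-8 + 2) + 5)*(-18))*8)/3 = (((-6 + 5)*(-18))*8)/3 = (-1*(-18)*8)/3 = (18*8)/3 = (⅓)*144 = 48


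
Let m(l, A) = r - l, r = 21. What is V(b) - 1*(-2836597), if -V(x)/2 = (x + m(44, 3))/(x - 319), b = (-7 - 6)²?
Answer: 212744921/75 ≈ 2.8366e+6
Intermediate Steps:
b = 169 (b = (-13)² = 169)
m(l, A) = 21 - l
V(x) = -2*(-23 + x)/(-319 + x) (V(x) = -2*(x + (21 - 1*44))/(x - 319) = -2*(x + (21 - 44))/(-319 + x) = -2*(x - 23)/(-319 + x) = -2*(-23 + x)/(-319 + x))
V(b) - 1*(-2836597) = 2*(23 - 1*169)/(-319 + 169) - 1*(-2836597) = 2*(23 - 169)/(-150) + 2836597 = 2*(-1/150)*(-146) + 2836597 = 146/75 + 2836597 = 212744921/75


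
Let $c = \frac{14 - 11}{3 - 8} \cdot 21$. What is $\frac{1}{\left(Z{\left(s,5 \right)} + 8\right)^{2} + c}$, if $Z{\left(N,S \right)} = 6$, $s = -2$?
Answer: $\frac{5}{917} \approx 0.0054526$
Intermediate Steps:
$c = - \frac{63}{5}$ ($c = \frac{3}{-5} \cdot 21 = 3 \left(- \frac{1}{5}\right) 21 = \left(- \frac{3}{5}\right) 21 = - \frac{63}{5} \approx -12.6$)
$\frac{1}{\left(Z{\left(s,5 \right)} + 8\right)^{2} + c} = \frac{1}{\left(6 + 8\right)^{2} - \frac{63}{5}} = \frac{1}{14^{2} - \frac{63}{5}} = \frac{1}{196 - \frac{63}{5}} = \frac{1}{\frac{917}{5}} = \frac{5}{917}$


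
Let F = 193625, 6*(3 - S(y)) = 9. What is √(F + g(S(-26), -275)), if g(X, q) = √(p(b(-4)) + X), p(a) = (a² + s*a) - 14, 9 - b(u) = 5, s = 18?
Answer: √(774500 + 2*√302)/2 ≈ 440.04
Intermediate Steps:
b(u) = 4 (b(u) = 9 - 1*5 = 9 - 5 = 4)
p(a) = -14 + a² + 18*a (p(a) = (a² + 18*a) - 14 = -14 + a² + 18*a)
S(y) = 3/2 (S(y) = 3 - ⅙*9 = 3 - 3/2 = 3/2)
g(X, q) = √(74 + X) (g(X, q) = √((-14 + 4² + 18*4) + X) = √((-14 + 16 + 72) + X) = √(74 + X))
√(F + g(S(-26), -275)) = √(193625 + √(74 + 3/2)) = √(193625 + √(151/2)) = √(193625 + √302/2)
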